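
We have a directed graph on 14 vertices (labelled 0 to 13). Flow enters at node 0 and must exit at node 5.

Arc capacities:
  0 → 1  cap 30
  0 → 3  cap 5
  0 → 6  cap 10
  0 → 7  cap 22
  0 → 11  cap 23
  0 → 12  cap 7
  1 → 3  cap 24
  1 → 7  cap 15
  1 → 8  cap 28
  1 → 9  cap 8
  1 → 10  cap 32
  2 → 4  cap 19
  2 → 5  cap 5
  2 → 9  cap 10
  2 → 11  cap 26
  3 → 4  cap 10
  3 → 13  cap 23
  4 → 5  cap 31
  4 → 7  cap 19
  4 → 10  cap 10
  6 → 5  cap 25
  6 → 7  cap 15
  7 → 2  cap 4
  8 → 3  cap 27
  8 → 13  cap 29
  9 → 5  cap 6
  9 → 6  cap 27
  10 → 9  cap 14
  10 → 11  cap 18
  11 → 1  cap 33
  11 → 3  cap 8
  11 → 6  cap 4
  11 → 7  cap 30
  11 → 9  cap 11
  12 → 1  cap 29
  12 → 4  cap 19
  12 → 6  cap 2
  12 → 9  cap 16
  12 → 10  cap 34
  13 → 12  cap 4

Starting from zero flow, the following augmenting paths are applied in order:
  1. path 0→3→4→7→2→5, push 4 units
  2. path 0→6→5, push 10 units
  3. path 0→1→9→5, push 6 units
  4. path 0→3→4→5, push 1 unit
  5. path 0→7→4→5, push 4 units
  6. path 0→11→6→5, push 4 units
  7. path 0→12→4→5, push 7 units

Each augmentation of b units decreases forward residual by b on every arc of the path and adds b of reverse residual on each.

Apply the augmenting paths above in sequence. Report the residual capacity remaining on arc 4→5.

after path 1 (0→3→4→7→2→5, push 4): res(4,5)=31
after path 2 (0→6→5, push 10): res(4,5)=31
after path 3 (0→1→9→5, push 6): res(4,5)=31
after path 4 (0→3→4→5, push 1): res(4,5)=30
after path 5 (0→7→4→5, push 4): res(4,5)=26
after path 6 (0→11→6→5, push 4): res(4,5)=26
after path 7 (0→12→4→5, push 7): res(4,5)=19

Residual capacity of (4,5): 19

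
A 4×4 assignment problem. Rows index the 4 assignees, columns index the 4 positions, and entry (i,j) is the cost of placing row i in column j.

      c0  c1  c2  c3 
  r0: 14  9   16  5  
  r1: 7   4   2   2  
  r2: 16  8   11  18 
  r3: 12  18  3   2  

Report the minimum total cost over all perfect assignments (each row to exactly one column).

optimal assignment: row0→col3 (cost 5), row1→col0 (cost 7), row2→col1 (cost 8), row3→col2 (cost 3)
total = 5 + 7 + 8 + 3 = 23

Minimum assignment cost: 23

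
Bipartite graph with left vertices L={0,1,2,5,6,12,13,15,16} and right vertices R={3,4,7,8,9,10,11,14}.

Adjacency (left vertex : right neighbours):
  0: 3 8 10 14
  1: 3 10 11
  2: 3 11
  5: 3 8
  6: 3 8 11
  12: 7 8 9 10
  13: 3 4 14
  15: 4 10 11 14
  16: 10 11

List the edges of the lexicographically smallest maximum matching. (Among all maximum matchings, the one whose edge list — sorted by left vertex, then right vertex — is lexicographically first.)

|M| = 7 (so the lex-smallest maximum matching has 7 edges)
process left vertices in ascending order; for each, take the smallest-labelled available neighbour that still permits 7 edges overall, or leave it unmatched if none does
lex-smallest matching: {0-3, 1-10, 2-11, 5-8, 12-7, 13-4, 15-14}

Lex-smallest maximum matching: {(0,3), (1,10), (2,11), (5,8), (12,7), (13,4), (15,14)}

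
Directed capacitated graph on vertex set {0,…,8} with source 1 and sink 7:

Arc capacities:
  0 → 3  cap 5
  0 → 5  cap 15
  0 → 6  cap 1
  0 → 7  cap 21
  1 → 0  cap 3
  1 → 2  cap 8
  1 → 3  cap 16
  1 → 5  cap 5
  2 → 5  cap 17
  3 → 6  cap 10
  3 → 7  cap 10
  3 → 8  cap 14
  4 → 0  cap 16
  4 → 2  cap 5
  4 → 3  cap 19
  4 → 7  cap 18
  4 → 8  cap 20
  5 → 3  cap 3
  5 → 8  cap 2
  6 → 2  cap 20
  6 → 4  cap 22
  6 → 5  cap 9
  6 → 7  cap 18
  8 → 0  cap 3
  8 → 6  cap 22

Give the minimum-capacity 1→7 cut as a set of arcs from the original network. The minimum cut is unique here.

augment #1: 1→0→7 push 3
augment #2: 1→3→7 push 10
augment #3: 1→3→6→7 push 6
augment #4: 1→5→3→6→7 push 3
augment #5: 1→5→8→0→7 push 2
max flow = 24; residual-reachable set from 1 gives S-side
cut edges (S→T): {(1,0), (1,3), (5,3), (5,8)} total cap 24

Min-cut arcs: {(1,0), (1,3), (5,3), (5,8)} (total capacity 24)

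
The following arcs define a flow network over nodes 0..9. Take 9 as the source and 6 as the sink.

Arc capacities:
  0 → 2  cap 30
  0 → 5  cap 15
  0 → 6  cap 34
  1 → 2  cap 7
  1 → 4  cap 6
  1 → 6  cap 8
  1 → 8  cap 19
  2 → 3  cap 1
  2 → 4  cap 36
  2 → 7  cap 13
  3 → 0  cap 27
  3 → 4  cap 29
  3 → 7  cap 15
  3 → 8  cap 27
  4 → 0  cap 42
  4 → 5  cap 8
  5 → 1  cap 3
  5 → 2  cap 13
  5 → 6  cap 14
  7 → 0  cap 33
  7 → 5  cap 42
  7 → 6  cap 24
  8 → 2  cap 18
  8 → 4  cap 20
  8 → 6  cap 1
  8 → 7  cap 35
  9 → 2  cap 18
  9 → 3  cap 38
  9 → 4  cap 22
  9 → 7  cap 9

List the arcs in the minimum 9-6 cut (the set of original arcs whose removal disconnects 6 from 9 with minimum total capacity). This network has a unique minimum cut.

augment #1: 9→7→6 push 9
augment #2: 9→2→7→6 push 13
augment #3: 9→3→0→6 push 27
augment #4: 9→3→7→6 push 2
augment #5: 9→3→8→6 push 1
augment #6: 9→4→0→6 push 7
augment #7: 9→4→5→6 push 8
augment #8: 9→3→7→5→6 push 6
augment #9: 9→3→7→5→1→6 push 2
augment #10: 9→4→0→5→1→6 push 1
max flow = 76; residual-reachable set from 9 gives S-side
cut edges (S→T): {(0,6), (5,1), (5,6), (7,6), (8,6)} total cap 76

Min-cut arcs: {(0,6), (5,1), (5,6), (7,6), (8,6)} (total capacity 76)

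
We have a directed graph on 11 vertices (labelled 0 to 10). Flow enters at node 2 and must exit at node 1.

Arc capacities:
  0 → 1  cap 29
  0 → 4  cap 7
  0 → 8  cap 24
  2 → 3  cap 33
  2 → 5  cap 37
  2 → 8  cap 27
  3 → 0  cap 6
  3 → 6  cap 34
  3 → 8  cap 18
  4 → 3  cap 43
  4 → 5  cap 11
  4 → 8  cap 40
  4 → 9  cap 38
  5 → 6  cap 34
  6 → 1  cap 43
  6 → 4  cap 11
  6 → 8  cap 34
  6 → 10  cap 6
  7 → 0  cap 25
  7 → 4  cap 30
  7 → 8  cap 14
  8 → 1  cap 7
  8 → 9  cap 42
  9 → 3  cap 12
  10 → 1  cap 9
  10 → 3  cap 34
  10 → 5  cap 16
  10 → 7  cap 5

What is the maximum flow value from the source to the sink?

augment #1: 2→8→1 bottleneck 7, total now 7
augment #2: 2→3→0→1 bottleneck 6, total now 13
augment #3: 2→3→6→1 bottleneck 27, total now 40
augment #4: 2→5→6→1 bottleneck 16, total now 56
augment #5: 2→5→6→10→1 bottleneck 6, total now 62

Maximum flow value: 62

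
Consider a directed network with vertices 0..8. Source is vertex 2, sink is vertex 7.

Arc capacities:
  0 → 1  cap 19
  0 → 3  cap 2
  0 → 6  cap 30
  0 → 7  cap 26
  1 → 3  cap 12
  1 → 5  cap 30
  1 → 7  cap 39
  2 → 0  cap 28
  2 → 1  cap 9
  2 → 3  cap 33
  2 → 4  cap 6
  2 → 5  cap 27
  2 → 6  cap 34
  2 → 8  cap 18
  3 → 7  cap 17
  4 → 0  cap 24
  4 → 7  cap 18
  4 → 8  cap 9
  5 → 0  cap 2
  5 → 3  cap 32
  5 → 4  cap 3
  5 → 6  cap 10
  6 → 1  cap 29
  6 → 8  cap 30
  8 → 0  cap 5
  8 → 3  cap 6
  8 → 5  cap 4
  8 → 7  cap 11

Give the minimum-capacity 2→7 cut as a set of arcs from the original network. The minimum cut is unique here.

Min-cut arcs: {(0,7), (1,7), (2,4), (3,7), (5,4), (8,7)} (total capacity 102)

augment #1: 2→0→7 push 26
augment #2: 2→1→7 push 9
augment #3: 2→3→7 push 17
augment #4: 2→4→7 push 6
augment #5: 2→8→7 push 11
augment #6: 2→0→1→7 push 2
augment #7: 2→5→4→7 push 3
augment #8: 2→6→1→7 push 28
max flow = 102; residual-reachable set from 2 gives S-side
cut edges (S→T): {(0,7), (1,7), (2,4), (3,7), (5,4), (8,7)} total cap 102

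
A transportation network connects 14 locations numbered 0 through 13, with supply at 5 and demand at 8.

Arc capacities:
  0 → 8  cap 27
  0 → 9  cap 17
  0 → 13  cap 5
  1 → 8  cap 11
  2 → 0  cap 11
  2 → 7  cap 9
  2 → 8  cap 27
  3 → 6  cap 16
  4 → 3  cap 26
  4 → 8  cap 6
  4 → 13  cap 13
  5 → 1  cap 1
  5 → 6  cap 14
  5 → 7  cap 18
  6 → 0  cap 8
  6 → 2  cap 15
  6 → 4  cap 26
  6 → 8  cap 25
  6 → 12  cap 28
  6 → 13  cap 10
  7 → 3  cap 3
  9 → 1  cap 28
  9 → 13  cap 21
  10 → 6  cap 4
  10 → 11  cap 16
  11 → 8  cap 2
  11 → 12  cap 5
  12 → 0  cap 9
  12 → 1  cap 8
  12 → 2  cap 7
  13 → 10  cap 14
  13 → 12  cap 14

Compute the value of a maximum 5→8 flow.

Maximum flow value: 18

augment #1: 5→1→8 bottleneck 1, total now 1
augment #2: 5→6→8 bottleneck 14, total now 15
augment #3: 5→7→3→6→8 bottleneck 3, total now 18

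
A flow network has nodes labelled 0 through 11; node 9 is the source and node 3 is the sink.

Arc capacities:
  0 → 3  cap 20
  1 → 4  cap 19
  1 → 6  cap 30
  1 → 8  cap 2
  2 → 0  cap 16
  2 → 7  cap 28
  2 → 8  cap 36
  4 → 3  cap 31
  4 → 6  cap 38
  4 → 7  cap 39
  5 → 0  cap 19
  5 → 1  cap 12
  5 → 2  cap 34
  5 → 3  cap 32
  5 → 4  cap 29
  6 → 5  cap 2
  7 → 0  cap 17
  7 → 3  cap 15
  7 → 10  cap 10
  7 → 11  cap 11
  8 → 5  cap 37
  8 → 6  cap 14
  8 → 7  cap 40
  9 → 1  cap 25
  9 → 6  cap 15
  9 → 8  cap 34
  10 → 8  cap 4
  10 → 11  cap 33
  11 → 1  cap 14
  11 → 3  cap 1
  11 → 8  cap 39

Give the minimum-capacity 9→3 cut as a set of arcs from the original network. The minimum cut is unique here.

augment #1: 9→1→4→3 push 19
augment #2: 9→6→5→3 push 2
augment #3: 9→8→5→3 push 30
augment #4: 9→8→7→3 push 4
augment #5: 9→1→8→7→3 push 2
max flow = 57; residual-reachable set from 9 gives S-side
cut edges (S→T): {(1,4), (1,8), (6,5), (9,8)} total cap 57

Min-cut arcs: {(1,4), (1,8), (6,5), (9,8)} (total capacity 57)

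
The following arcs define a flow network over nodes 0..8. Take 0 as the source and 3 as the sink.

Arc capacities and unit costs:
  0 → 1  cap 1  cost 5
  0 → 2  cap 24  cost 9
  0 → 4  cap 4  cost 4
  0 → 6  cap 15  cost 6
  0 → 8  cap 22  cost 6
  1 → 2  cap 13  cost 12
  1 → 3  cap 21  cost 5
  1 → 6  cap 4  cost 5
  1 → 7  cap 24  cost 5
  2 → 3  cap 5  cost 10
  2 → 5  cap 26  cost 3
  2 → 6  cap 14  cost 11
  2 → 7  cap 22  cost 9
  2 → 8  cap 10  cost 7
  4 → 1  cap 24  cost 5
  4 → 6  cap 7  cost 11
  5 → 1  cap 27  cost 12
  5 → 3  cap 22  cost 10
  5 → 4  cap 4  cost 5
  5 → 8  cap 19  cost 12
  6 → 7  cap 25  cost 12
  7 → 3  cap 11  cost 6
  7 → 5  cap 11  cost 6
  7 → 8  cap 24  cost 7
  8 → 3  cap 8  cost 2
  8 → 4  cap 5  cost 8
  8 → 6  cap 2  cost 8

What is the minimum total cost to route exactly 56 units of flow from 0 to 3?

Minimum cost for 56 units: 1129

shortest-cost path #1: 0→8→3 push 8 @ unit cost 8 (adds 64)
shortest-cost path #2: 0→1→3 push 1 @ unit cost 10 (adds 10)
shortest-cost path #3: 0→4→1→3 push 4 @ unit cost 14 (adds 56)
shortest-cost path #4: 0→2→3 push 5 @ unit cost 19 (adds 95)
shortest-cost path #5: 0→2→5→3 push 19 @ unit cost 22 (adds 418)
shortest-cost path #6: 0→6→7→3 push 11 @ unit cost 24 (adds 264)
shortest-cost path #7: 0→8→4→1→3 push 5 @ unit cost 24 (adds 120)
shortest-cost path #8: 0→6→7→5→3 push 3 @ unit cost 34 (adds 102)
total cost = 1129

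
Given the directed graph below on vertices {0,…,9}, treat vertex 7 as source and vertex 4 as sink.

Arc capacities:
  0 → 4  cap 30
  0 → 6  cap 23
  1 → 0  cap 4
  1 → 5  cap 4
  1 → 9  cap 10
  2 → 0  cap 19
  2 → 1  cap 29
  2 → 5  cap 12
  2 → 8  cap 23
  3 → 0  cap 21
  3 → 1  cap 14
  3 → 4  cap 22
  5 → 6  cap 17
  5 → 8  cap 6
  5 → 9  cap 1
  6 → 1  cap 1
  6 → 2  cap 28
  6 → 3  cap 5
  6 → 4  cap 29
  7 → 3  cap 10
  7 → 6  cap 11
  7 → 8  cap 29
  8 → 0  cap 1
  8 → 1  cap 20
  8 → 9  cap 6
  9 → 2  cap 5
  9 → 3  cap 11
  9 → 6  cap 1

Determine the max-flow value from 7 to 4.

augment #1: 7→3→4 bottleneck 10, total now 10
augment #2: 7→6→4 bottleneck 11, total now 21
augment #3: 7→8→0→4 bottleneck 1, total now 22
augment #4: 7→8→1→0→4 bottleneck 4, total now 26
augment #5: 7→8→9→3→4 bottleneck 6, total now 32
augment #6: 7→8→1→5→6→4 bottleneck 4, total now 36
augment #7: 7→8→1→9→3→4 bottleneck 5, total now 41
augment #8: 7→8→1→9→6→4 bottleneck 1, total now 42
augment #9: 7→8→1→9→2→0→4 bottleneck 4, total now 46

Maximum flow value: 46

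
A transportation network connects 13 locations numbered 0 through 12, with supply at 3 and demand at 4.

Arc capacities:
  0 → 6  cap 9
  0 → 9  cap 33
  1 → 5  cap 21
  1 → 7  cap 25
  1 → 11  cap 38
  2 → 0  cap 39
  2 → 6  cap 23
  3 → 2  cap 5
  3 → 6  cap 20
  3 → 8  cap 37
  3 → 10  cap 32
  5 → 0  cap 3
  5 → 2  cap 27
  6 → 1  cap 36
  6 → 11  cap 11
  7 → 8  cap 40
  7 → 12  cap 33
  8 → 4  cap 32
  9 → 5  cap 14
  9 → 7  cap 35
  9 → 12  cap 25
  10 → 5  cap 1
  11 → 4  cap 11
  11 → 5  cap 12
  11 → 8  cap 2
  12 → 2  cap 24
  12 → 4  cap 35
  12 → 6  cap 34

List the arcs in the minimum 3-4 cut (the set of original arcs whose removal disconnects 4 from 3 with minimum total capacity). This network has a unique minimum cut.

augment #1: 3→8→4 push 32
augment #2: 3→6→11→4 push 11
augment #3: 3→2→0→9→12→4 push 5
augment #4: 3→6→1→7→12→4 push 9
augment #5: 3→10→5→0→9→12→4 push 1
max flow = 58; residual-reachable set from 3 gives S-side
cut edges (S→T): {(3,2), (3,6), (8,4), (10,5)} total cap 58

Min-cut arcs: {(3,2), (3,6), (8,4), (10,5)} (total capacity 58)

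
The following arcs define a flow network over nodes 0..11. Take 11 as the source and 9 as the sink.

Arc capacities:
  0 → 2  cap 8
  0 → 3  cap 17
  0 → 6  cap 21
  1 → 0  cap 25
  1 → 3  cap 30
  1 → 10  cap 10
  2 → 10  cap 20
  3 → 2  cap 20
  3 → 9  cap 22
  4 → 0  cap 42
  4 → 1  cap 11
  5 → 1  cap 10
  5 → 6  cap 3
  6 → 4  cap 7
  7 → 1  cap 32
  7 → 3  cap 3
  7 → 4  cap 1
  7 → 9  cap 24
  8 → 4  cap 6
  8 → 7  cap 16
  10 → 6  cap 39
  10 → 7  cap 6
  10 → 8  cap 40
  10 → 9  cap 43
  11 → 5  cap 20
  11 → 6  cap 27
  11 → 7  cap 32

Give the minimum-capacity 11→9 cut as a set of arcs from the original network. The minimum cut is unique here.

augment #1: 11→7→9 push 24
augment #2: 11→7→3→9 push 3
augment #3: 11→5→1→3→9 push 10
augment #4: 11→7→1→3→9 push 5
augment #5: 11→6→4→0→3→9 push 4
augment #6: 11→6→4→1→10→9 push 3
max flow = 49; residual-reachable set from 11 gives S-side
cut edges (S→T): {(5,1), (6,4), (11,7)} total cap 49

Min-cut arcs: {(5,1), (6,4), (11,7)} (total capacity 49)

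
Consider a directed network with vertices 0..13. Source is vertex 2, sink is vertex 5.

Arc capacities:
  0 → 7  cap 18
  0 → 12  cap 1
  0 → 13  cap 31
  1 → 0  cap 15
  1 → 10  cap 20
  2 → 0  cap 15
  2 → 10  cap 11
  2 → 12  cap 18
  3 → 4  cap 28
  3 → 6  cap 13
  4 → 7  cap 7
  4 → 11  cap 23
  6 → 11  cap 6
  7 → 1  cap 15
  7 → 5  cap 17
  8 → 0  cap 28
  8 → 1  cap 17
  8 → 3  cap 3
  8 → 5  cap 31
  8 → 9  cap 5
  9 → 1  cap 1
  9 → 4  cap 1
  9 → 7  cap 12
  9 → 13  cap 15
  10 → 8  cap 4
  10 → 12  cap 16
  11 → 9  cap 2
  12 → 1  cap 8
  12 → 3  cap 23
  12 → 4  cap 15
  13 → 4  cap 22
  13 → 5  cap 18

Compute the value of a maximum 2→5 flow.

augment #1: 2→0→7→5 bottleneck 15, total now 15
augment #2: 2→10→8→5 bottleneck 4, total now 19
augment #3: 2→12→4→7→5 bottleneck 2, total now 21
augment #4: 2→12→1→0→13→5 bottleneck 8, total now 29
augment #5: 2→12→4→7→0→13→5 bottleneck 5, total now 34
augment #6: 2→12→4→11→9→13→5 bottleneck 2, total now 36

Maximum flow value: 36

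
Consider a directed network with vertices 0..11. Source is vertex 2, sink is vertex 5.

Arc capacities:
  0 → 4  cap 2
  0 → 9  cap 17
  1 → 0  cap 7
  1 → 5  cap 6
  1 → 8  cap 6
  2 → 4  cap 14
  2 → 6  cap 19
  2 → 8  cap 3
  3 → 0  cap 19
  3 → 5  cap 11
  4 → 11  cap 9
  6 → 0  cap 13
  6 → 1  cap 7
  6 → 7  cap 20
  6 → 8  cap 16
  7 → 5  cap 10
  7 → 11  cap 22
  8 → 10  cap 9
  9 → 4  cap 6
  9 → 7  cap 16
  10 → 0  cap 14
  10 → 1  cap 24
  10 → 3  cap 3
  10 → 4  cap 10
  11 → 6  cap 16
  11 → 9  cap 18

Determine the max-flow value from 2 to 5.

Maximum flow value: 19

augment #1: 2→6→1→5 bottleneck 6, total now 6
augment #2: 2→6→7→5 bottleneck 10, total now 16
augment #3: 2→8→10→3→5 bottleneck 3, total now 19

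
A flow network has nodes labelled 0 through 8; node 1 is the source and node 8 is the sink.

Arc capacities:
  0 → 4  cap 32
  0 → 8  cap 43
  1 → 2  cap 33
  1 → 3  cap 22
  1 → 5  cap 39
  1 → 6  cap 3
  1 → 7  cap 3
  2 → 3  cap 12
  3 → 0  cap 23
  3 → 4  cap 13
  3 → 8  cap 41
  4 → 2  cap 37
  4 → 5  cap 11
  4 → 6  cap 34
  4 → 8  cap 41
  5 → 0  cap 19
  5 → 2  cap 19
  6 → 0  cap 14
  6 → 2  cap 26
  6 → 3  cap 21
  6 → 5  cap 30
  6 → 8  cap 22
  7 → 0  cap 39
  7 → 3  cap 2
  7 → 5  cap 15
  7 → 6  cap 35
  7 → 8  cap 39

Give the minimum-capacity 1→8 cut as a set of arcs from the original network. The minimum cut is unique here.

Min-cut arcs: {(1,3), (1,6), (1,7), (2,3), (5,0)} (total capacity 59)

augment #1: 1→3→8 push 22
augment #2: 1→6→8 push 3
augment #3: 1→7→8 push 3
augment #4: 1→2→3→8 push 12
augment #5: 1→5→0→8 push 19
max flow = 59; residual-reachable set from 1 gives S-side
cut edges (S→T): {(1,3), (1,6), (1,7), (2,3), (5,0)} total cap 59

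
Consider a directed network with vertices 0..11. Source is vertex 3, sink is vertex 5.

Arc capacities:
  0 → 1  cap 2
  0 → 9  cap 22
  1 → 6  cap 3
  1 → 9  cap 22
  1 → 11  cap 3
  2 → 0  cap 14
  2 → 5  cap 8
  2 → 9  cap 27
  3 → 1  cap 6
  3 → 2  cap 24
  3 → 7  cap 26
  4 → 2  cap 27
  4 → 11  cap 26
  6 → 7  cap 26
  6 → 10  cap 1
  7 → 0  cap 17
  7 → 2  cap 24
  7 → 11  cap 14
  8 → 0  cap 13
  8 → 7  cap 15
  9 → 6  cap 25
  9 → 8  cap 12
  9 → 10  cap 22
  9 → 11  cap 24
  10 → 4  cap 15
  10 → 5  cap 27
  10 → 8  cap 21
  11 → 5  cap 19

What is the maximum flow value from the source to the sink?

Maximum flow value: 50

augment #1: 3→2→5 bottleneck 8, total now 8
augment #2: 3→1→11→5 bottleneck 3, total now 11
augment #3: 3→7→11→5 bottleneck 14, total now 25
augment #4: 3→1→6→10→5 bottleneck 1, total now 26
augment #5: 3→1→9→10→5 bottleneck 2, total now 28
augment #6: 3→2→9→10→5 bottleneck 16, total now 44
augment #7: 3→7→0→9→10→5 bottleneck 4, total now 48
augment #8: 3→7→0→9→11→5 bottleneck 2, total now 50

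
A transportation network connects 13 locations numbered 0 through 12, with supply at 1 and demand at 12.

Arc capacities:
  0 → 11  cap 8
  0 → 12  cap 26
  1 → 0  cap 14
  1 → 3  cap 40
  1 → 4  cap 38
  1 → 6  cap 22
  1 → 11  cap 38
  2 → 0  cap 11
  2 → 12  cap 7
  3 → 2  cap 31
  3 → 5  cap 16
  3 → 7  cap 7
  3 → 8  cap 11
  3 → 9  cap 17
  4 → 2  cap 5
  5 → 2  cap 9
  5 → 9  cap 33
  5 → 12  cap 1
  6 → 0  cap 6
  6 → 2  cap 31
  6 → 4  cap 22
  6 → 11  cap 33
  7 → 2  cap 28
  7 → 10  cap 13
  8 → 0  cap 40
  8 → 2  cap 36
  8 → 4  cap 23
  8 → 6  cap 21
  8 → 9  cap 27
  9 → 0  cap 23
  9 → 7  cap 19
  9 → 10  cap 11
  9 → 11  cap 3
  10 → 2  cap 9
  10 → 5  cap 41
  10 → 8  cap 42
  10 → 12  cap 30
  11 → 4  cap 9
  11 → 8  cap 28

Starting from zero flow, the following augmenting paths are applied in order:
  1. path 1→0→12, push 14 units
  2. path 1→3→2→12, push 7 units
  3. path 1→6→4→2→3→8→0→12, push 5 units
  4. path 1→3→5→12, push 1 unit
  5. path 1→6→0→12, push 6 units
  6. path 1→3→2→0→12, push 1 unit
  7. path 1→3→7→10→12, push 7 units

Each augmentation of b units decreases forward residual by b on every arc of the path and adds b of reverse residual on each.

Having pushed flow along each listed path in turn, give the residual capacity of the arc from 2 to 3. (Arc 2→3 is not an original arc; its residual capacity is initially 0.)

after path 1 (1→0→12, push 14): res(2,3)=0
after path 2 (1→3→2→12, push 7): res(2,3)=7
after path 3 (1→6→4→2→3→8→0→12, push 5): res(2,3)=2
after path 4 (1→3→5→12, push 1): res(2,3)=2
after path 5 (1→6→0→12, push 6): res(2,3)=2
after path 6 (1→3→2→0→12, push 1): res(2,3)=3
after path 7 (1→3→7→10→12, push 7): res(2,3)=3

Residual capacity of (2,3): 3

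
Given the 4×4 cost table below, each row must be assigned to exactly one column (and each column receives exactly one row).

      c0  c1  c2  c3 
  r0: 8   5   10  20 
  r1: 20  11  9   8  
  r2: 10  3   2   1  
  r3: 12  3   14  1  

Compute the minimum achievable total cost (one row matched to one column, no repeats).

Minimum assignment cost: 21

one of 3 optimal assignments: row0→col0 (cost 8), row1→col2 (cost 9), row2→col1 (cost 3), row3→col3 (cost 1)
total = 8 + 9 + 3 + 1 = 21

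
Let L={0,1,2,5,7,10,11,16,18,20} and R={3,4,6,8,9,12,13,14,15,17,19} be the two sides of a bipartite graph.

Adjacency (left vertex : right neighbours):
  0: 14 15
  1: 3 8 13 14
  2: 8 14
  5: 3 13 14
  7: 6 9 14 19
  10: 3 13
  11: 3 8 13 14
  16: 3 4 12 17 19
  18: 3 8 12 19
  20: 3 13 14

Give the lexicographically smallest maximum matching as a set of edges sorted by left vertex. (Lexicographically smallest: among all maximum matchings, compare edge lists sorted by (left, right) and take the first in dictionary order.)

|M| = 8 (so the lex-smallest maximum matching has 8 edges)
process left vertices in ascending order; for each, take the smallest-labelled available neighbour that still permits 8 edges overall, or leave it unmatched if none does
lex-smallest matching: {0-15, 1-3, 2-8, 5-13, 7-6, 11-14, 16-4, 18-12}

Lex-smallest maximum matching: {(0,15), (1,3), (2,8), (5,13), (7,6), (11,14), (16,4), (18,12)}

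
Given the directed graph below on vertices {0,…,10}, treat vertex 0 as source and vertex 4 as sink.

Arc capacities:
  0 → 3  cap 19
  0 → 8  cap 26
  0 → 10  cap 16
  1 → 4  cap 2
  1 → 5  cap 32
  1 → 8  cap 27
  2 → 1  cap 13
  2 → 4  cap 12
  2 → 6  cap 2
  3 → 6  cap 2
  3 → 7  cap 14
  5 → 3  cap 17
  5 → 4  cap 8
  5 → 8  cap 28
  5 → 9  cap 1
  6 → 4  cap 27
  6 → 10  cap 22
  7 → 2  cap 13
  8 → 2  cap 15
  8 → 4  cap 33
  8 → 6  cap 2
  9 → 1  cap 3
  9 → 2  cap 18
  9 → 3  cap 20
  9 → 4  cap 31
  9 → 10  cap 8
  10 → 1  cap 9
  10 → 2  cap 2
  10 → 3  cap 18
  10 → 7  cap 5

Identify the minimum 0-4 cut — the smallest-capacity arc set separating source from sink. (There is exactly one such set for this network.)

augment #1: 0→8→4 push 26
augment #2: 0→3→6→4 push 2
augment #3: 0→10→1→4 push 2
augment #4: 0→10→2→4 push 2
augment #5: 0→3→7→2→4 push 10
augment #6: 0→10→1→5→4 push 7
augment #7: 0→3→7→2→6→4 push 2
augment #8: 0→3→7→2→1→5→4 push 1
max flow = 52; residual-reachable set from 0 gives S-side
cut edges (S→T): {(0,8), (3,6), (7,2), (10,1), (10,2)} total cap 52

Min-cut arcs: {(0,8), (3,6), (7,2), (10,1), (10,2)} (total capacity 52)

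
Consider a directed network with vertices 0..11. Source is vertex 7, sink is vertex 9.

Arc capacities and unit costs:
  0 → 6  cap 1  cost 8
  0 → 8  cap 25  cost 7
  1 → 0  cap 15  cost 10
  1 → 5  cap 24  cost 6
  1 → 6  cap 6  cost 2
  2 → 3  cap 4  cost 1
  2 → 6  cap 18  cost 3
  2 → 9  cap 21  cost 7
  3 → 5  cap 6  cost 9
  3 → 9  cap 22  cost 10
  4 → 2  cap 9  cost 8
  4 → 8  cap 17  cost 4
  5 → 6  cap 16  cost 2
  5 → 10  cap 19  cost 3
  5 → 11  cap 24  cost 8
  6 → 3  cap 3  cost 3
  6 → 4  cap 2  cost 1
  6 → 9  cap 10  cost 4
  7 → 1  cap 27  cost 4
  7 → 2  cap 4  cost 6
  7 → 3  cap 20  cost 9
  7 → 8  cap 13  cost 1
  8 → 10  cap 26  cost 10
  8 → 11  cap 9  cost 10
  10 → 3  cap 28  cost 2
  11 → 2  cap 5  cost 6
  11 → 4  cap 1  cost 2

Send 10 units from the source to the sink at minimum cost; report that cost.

Minimum cost for 10 units: 112

shortest-cost path #1: 7→1→6→9 push 6 @ unit cost 10 (adds 60)
shortest-cost path #2: 7→2→9 push 4 @ unit cost 13 (adds 52)
total cost = 112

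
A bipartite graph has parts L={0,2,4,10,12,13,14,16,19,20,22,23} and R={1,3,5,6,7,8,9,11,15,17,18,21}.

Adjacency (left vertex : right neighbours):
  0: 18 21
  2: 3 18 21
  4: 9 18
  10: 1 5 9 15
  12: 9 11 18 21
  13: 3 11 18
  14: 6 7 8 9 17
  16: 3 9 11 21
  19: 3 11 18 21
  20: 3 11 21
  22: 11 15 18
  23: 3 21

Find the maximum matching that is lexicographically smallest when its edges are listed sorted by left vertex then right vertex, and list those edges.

Lex-smallest maximum matching: {(0,18), (2,3), (4,9), (10,1), (12,11), (14,6), (16,21), (22,15)}

|M| = 8 (so the lex-smallest maximum matching has 8 edges)
process left vertices in ascending order; for each, take the smallest-labelled available neighbour that still permits 8 edges overall, or leave it unmatched if none does
lex-smallest matching: {0-18, 2-3, 4-9, 10-1, 12-11, 14-6, 16-21, 22-15}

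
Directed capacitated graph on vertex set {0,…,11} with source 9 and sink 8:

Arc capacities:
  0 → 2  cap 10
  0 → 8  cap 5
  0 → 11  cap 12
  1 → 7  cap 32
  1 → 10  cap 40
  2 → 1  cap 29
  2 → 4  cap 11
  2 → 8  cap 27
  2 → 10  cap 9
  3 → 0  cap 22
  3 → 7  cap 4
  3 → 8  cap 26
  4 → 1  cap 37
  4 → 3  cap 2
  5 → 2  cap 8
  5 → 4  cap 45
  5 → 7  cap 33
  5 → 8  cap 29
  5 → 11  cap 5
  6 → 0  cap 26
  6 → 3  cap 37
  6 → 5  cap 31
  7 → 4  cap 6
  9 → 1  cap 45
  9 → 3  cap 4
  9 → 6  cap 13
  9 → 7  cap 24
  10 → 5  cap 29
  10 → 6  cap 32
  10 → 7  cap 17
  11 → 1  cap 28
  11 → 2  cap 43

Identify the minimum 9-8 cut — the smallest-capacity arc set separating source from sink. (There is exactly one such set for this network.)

Min-cut arcs: {(1,10), (4,3), (9,3), (9,6)} (total capacity 59)

augment #1: 9→3→8 push 4
augment #2: 9→6→0→8 push 5
augment #3: 9→6→3→8 push 8
augment #4: 9→1→10→5→8 push 29
augment #5: 9→7→4→3→8 push 2
augment #6: 9→1→10→6→3→8 push 11
max flow = 59; residual-reachable set from 9 gives S-side
cut edges (S→T): {(1,10), (4,3), (9,3), (9,6)} total cap 59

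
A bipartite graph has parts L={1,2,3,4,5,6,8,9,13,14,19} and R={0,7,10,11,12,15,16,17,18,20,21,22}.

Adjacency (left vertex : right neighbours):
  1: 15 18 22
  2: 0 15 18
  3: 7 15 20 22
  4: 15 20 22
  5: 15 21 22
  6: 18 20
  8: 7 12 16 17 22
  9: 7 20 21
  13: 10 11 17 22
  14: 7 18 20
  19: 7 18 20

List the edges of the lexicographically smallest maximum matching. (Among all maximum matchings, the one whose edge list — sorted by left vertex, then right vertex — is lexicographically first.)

Lex-smallest maximum matching: {(1,15), (2,0), (3,7), (4,20), (5,22), (6,18), (8,12), (9,21), (13,10)}

|M| = 9 (so the lex-smallest maximum matching has 9 edges)
process left vertices in ascending order; for each, take the smallest-labelled available neighbour that still permits 9 edges overall, or leave it unmatched if none does
lex-smallest matching: {1-15, 2-0, 3-7, 4-20, 5-22, 6-18, 8-12, 9-21, 13-10}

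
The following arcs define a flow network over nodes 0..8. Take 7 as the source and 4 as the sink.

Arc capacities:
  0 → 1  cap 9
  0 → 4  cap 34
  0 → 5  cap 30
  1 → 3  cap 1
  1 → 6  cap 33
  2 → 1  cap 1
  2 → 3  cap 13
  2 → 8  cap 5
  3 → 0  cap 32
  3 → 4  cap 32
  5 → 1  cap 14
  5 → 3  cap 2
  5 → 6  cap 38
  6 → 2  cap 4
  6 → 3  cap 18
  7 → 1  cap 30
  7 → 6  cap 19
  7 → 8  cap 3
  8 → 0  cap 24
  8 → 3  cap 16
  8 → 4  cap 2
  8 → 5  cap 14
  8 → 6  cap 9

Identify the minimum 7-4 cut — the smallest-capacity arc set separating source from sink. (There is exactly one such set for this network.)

Min-cut arcs: {(1,3), (6,2), (6,3), (7,8)} (total capacity 26)

augment #1: 7→8→4 push 2
augment #2: 7→1→3→4 push 1
augment #3: 7→6→3→4 push 18
augment #4: 7→8→0→4 push 1
augment #5: 7→6→2→3→4 push 1
augment #6: 7→1→6→2→3→4 push 3
max flow = 26; residual-reachable set from 7 gives S-side
cut edges (S→T): {(1,3), (6,2), (6,3), (7,8)} total cap 26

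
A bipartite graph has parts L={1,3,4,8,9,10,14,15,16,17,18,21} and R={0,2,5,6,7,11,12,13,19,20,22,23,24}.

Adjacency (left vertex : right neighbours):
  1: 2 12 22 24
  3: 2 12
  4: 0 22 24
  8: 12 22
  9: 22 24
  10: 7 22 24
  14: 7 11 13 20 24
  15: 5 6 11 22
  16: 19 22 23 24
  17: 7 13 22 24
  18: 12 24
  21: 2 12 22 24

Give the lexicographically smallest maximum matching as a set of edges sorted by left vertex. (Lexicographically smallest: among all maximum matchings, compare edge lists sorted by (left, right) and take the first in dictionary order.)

Lex-smallest maximum matching: {(1,2), (3,12), (4,0), (8,22), (9,24), (10,7), (14,11), (15,5), (16,19), (17,13)}

|M| = 10 (so the lex-smallest maximum matching has 10 edges)
process left vertices in ascending order; for each, take the smallest-labelled available neighbour that still permits 10 edges overall, or leave it unmatched if none does
lex-smallest matching: {1-2, 3-12, 4-0, 8-22, 9-24, 10-7, 14-11, 15-5, 16-19, 17-13}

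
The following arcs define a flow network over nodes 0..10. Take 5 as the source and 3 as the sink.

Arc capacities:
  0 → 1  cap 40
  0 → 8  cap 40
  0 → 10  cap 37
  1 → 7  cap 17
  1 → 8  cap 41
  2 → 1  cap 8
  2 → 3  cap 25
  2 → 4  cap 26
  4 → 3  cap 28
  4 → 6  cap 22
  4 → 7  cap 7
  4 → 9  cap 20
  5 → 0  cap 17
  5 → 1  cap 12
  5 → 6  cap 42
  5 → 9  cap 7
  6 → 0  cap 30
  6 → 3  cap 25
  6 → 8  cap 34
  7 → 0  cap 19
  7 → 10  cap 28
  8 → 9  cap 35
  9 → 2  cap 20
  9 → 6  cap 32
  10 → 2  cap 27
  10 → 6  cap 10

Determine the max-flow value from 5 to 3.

augment #1: 5→6→3 bottleneck 25, total now 25
augment #2: 5→9→2→3 bottleneck 7, total now 32
augment #3: 5→0→10→2→3 bottleneck 17, total now 49
augment #4: 5→1→7→10→2→3 bottleneck 1, total now 50
augment #5: 5→1→7→10→2→4→3 bottleneck 9, total now 59
augment #6: 5→1→8→9→2→4→3 bottleneck 2, total now 61
augment #7: 5→6→8→9→2→4→3 bottleneck 11, total now 72

Maximum flow value: 72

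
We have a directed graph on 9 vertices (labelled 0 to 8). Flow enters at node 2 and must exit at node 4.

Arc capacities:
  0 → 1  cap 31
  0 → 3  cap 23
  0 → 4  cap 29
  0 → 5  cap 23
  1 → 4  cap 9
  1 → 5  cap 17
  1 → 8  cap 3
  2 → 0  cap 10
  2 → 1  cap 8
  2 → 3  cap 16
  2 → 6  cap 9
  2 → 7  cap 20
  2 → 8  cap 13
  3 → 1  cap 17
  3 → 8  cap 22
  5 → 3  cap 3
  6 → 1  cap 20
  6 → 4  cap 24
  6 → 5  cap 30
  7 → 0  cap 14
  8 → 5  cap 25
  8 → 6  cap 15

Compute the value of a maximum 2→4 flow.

augment #1: 2→0→4 bottleneck 10, total now 10
augment #2: 2→1→4 bottleneck 8, total now 18
augment #3: 2→6→4 bottleneck 9, total now 27
augment #4: 2→3→1→4 bottleneck 1, total now 28
augment #5: 2→7→0→4 bottleneck 14, total now 42
augment #6: 2→8→6→4 bottleneck 13, total now 55
augment #7: 2→3→8→6→4 bottleneck 2, total now 57

Maximum flow value: 57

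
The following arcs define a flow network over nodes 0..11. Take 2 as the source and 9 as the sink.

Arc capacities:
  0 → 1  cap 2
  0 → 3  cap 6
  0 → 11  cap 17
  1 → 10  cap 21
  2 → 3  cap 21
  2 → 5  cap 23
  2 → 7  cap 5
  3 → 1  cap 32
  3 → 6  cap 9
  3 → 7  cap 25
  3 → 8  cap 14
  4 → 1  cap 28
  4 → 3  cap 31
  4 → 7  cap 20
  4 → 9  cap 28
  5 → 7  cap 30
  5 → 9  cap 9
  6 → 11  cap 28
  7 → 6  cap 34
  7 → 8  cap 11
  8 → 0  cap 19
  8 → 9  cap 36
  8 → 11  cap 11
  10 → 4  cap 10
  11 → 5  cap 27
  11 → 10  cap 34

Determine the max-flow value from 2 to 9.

Maximum flow value: 44

augment #1: 2→5→9 bottleneck 9, total now 9
augment #2: 2→3→8→9 bottleneck 14, total now 23
augment #3: 2→7→8→9 bottleneck 5, total now 28
augment #4: 2→3→7→8→9 bottleneck 6, total now 34
augment #5: 2→3→1→10→4→9 bottleneck 1, total now 35
augment #6: 2→5→7→3→1→10→4→9 bottleneck 6, total now 41
augment #7: 2→5→7→6→11→10→4→9 bottleneck 3, total now 44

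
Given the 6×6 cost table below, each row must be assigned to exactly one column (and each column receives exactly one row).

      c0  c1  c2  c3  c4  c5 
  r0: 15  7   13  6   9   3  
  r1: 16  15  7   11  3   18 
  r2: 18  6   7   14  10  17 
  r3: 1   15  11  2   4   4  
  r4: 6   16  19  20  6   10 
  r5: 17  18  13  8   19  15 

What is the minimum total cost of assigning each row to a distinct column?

optimal assignment: row0→col5 (cost 3), row1→col2 (cost 7), row2→col1 (cost 6), row3→col0 (cost 1), row4→col4 (cost 6), row5→col3 (cost 8)
total = 3 + 7 + 6 + 1 + 6 + 8 = 31

Minimum assignment cost: 31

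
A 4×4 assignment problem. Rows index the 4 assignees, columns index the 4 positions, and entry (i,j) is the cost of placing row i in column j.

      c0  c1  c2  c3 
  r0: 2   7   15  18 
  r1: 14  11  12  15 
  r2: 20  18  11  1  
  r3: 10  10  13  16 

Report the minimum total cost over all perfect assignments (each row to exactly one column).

optimal assignment: row0→col0 (cost 2), row1→col2 (cost 12), row2→col3 (cost 1), row3→col1 (cost 10)
total = 2 + 12 + 1 + 10 = 25

Minimum assignment cost: 25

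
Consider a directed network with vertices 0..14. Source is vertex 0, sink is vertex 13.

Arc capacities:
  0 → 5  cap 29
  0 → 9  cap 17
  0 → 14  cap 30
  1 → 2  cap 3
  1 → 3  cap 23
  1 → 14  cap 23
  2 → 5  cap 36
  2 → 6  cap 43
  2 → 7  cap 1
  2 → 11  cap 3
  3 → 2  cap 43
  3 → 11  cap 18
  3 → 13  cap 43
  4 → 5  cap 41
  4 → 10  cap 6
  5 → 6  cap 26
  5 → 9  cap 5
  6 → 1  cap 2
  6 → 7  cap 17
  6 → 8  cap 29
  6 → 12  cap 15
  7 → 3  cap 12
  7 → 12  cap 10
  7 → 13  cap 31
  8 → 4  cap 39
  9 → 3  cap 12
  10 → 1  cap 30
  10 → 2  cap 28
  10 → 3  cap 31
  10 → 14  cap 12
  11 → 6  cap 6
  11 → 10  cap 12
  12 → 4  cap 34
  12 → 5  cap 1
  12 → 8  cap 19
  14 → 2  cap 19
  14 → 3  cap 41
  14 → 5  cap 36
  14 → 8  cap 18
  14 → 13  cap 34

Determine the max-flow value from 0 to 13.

Maximum flow value: 67

augment #1: 0→14→13 bottleneck 30, total now 30
augment #2: 0→9→3→13 bottleneck 12, total now 42
augment #3: 0→5→6→7→13 bottleneck 17, total now 59
augment #4: 0→5→6→1→3→13 bottleneck 2, total now 61
augment #5: 0→5→6→8→4→10→3→13 bottleneck 6, total now 67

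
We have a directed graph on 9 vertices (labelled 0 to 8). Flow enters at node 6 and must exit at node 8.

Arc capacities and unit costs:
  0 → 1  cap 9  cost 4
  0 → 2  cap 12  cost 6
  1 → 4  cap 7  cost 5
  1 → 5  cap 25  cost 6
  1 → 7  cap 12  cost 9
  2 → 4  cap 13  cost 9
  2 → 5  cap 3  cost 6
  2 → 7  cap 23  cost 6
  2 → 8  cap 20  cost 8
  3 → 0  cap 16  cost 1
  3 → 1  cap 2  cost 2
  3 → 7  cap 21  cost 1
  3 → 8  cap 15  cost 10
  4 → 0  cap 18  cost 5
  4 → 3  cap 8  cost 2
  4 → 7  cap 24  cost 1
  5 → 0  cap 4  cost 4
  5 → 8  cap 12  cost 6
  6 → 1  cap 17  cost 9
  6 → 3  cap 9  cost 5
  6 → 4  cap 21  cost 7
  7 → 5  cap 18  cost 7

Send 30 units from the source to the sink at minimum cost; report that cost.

Minimum cost for 30 units: 575

shortest-cost path #1: 6→3→8 push 9 @ unit cost 15 (adds 135)
shortest-cost path #2: 6→4→3→8 push 6 @ unit cost 19 (adds 114)
shortest-cost path #3: 6→1→5→8 push 12 @ unit cost 21 (adds 252)
shortest-cost path #4: 6→4→3→0→2→8 push 2 @ unit cost 24 (adds 48)
shortest-cost path #5: 6→4→0→2→8 push 1 @ unit cost 26 (adds 26)
total cost = 575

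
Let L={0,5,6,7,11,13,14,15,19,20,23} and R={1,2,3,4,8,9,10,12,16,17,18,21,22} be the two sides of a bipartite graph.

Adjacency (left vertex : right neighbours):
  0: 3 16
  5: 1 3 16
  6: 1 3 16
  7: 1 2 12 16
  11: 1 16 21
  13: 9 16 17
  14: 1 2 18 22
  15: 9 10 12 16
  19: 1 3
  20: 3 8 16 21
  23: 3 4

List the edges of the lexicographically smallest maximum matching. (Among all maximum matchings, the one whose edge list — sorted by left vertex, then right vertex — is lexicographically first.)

|M| = 10 (so the lex-smallest maximum matching has 10 edges)
process left vertices in ascending order; for each, take the smallest-labelled available neighbour that still permits 10 edges overall, or leave it unmatched if none does
lex-smallest matching: {0-3, 5-1, 6-16, 7-2, 11-21, 13-9, 14-18, 15-10, 20-8, 23-4}

Lex-smallest maximum matching: {(0,3), (5,1), (6,16), (7,2), (11,21), (13,9), (14,18), (15,10), (20,8), (23,4)}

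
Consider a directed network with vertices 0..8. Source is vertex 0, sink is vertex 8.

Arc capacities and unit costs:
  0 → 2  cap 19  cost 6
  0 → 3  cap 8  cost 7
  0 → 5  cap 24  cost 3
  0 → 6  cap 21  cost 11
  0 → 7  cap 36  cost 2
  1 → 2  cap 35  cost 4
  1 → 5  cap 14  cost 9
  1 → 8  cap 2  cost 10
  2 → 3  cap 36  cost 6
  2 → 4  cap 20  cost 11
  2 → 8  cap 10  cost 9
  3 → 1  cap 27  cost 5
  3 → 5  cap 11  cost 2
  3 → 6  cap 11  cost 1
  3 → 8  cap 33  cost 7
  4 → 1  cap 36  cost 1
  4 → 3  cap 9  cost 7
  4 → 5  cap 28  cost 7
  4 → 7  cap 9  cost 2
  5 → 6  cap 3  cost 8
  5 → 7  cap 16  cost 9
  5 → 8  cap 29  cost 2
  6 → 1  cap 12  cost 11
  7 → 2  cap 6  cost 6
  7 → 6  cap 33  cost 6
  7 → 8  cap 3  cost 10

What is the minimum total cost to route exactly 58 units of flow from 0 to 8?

Minimum cost for 58 units: 658

shortest-cost path #1: 0→5→8 push 24 @ unit cost 5 (adds 120)
shortest-cost path #2: 0→3→5→8 push 5 @ unit cost 11 (adds 55)
shortest-cost path #3: 0→7→8 push 3 @ unit cost 12 (adds 36)
shortest-cost path #4: 0→3→8 push 3 @ unit cost 14 (adds 42)
shortest-cost path #5: 0→2→8 push 10 @ unit cost 15 (adds 150)
shortest-cost path #6: 0→2→3→8 push 9 @ unit cost 19 (adds 171)
shortest-cost path #7: 0→7→2→3→8 push 4 @ unit cost 21 (adds 84)
total cost = 658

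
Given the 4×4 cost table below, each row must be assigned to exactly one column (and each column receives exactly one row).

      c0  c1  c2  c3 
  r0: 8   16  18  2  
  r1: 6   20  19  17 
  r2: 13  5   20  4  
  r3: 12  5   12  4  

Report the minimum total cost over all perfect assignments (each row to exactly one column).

optimal assignment: row0→col3 (cost 2), row1→col0 (cost 6), row2→col1 (cost 5), row3→col2 (cost 12)
total = 2 + 6 + 5 + 12 = 25

Minimum assignment cost: 25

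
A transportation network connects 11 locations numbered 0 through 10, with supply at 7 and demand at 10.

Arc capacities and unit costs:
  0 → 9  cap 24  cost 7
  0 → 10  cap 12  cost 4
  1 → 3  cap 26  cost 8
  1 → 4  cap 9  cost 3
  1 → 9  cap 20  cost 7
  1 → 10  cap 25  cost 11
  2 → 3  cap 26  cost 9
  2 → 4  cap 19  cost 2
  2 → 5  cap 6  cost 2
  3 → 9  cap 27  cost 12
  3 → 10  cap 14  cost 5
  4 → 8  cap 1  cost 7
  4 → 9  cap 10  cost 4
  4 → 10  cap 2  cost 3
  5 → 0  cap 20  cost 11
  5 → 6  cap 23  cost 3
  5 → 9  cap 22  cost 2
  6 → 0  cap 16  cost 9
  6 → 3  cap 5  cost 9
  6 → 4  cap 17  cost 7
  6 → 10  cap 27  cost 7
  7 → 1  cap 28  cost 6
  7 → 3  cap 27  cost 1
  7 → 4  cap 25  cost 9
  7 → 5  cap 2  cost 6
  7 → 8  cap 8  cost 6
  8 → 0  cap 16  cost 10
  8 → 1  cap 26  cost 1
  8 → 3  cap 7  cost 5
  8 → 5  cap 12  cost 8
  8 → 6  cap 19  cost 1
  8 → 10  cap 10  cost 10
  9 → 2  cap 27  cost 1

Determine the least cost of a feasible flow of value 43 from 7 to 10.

Minimum cost for 43 units: 541

shortest-cost path #1: 7→3→10 push 14 @ unit cost 6 (adds 84)
shortest-cost path #2: 7→4→10 push 2 @ unit cost 12 (adds 24)
shortest-cost path #3: 7→8→6→10 push 8 @ unit cost 14 (adds 112)
shortest-cost path #4: 7→5→6→10 push 2 @ unit cost 16 (adds 32)
shortest-cost path #5: 7→1→10 push 17 @ unit cost 17 (adds 289)
total cost = 541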